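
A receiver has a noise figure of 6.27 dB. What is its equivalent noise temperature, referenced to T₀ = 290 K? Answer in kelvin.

F = 10^(6.27/10) = 4.23643
T_e = (F − 1)·T₀ = (4.23643 − 1) × 290 = 939 K

939 K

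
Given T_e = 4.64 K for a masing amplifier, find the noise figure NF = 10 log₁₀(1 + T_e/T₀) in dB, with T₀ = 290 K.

F = 1 + T_e/T₀ = 1 + 4.64/290 = 1.016
NF = 10 log₁₀(1.016) = 0.069 dB

0.069 dB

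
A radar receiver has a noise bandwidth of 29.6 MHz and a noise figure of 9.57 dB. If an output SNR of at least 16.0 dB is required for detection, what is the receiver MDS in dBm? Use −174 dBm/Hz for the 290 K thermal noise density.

Sensitivity = −174 + 10 log₁₀(B) + NF + SNR_min
= −174 + 74.71 + 9.57 + 16.0
= −73.72 dBm → −73.7 dBm

−73.7 dBm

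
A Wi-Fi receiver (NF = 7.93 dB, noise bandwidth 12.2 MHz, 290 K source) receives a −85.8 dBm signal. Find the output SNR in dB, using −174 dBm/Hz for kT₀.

Noise floor: N = −174 + 10 log₁₀(B) + NF
10 log₁₀(1.22×10⁷) = 70.86 dB
N = −174 + 70.86 + 7.93 = −95.21 dBm
SNR = P_sig − N = −85.8 − (−95.21) = 9.41 dB → 9.4 dB

9.4 dB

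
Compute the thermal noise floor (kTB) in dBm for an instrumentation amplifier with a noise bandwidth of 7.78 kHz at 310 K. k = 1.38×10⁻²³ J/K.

−134.8 dBm

P_n = kTB = 1.38×10⁻²³ × 310 × 7.78×10³ = 3.33×10⁻¹⁷ W
In dBm: 10 log₁₀(3.33×10⁻¹⁷ / 10⁻³) = −134.8 dBm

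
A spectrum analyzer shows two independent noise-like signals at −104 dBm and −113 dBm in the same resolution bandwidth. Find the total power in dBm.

−103.5 dBm

Convert to linear, add, convert back:
P₁ = 3.98×10⁻¹⁴ W, P₂ = 5.01×10⁻¹⁵ W
P_tot = 4.48×10⁻¹⁴ W → 10 log₁₀(P_tot / 10⁻³) = −103.5 dBm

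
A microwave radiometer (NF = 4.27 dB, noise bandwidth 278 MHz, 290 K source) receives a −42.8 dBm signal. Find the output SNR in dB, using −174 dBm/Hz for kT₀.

42.5 dB

Noise floor: N = −174 + 10 log₁₀(B) + NF
10 log₁₀(2.78×10⁸) = 84.44 dB
N = −174 + 84.44 + 4.27 = −85.29 dBm
SNR = P_sig − N = −42.8 − (−85.29) = 42.49 dB → 42.5 dB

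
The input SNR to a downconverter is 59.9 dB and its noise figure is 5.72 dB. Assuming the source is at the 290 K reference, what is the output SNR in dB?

By definition F = SNR_in/SNR_out, so in dB: SNR_out = SNR_in − NF
SNR_out = 59.9 − 5.72 = 54.18 dB

54.18 dB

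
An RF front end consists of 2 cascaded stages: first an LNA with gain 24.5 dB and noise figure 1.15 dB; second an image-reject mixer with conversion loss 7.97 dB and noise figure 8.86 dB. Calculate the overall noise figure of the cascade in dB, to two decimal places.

Convert to linear (a loss of L dB is a gain of −L dB): F_i = 10^(NF_i/10), G_i = 10^(G_i,dB/10)
  Stage 1: F_1 = 10^(1.15/10) = 1.303, G_1 = 10^(24.5/10) = 281.8
  Stage 2: F_2 = 10^(8.86/10) = 7.691, G_2 = 10^(−7.97/10) = 0.1596
Friis cascade:
  F = 1.303 + (7.691 − 1)/281.8 = 1.327
NF = 10 log₁₀(1.327) = 1.23 dB

1.23 dB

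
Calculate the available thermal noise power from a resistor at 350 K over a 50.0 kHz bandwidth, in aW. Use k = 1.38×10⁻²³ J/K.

242 aW

P_n = kTB = 1.38×10⁻²³ × 350 × 5.00×10⁴ = 2.42×10⁻¹⁶ W = 242 aW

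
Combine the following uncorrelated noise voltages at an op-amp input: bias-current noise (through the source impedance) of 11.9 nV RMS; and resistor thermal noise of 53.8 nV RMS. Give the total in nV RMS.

55.1 nV

Uncorrelated sources add in power (mean-square): V_tot = √(ΣV_i²)
V_tot = √[(1.19×10⁻⁸)² + (5.38×10⁻⁸)²] = 5.51×10⁻⁸ V = 55.1 nV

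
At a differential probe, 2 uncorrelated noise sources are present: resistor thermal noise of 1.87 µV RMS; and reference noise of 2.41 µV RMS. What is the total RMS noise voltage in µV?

3.05 µV

Uncorrelated sources add in power (mean-square): V_tot = √(ΣV_i²)
V_tot = √[(1.87×10⁻⁶)² + (2.41×10⁻⁶)²] = 3.05×10⁻⁶ V = 3.05 µV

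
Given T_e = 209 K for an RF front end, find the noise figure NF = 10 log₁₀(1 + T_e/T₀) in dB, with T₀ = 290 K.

2.36 dB

F = 1 + T_e/T₀ = 1 + 209/290 = 1.72069
NF = 10 log₁₀(1.72069) = 2.36 dB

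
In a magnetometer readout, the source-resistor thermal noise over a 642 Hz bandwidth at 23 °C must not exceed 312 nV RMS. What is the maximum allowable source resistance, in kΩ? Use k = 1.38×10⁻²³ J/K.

9.28 kΩ

T = 23 °C + 273.15 = 296.15 K
Johnson–Nyquist: V_n = √(4kTRB) ⇒ R = V_n² / (4kTB)
4kTB = 4 × 1.38×10⁻²³ × 296.15 × 6.42×10² = 1.05×10⁻¹⁷
R = (3.12×10⁻⁷)² / 1.05×10⁻¹⁷ = 9.28×10³ Ω = 9.28 kΩ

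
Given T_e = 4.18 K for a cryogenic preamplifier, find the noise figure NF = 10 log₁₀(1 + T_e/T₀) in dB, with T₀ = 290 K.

0.062 dB

F = 1 + T_e/T₀ = 1 + 4.18/290 = 1.01441
NF = 10 log₁₀(1.01441) = 0.062 dB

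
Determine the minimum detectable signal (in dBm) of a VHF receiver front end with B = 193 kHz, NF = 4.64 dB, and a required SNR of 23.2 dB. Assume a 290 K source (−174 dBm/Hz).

−93.3 dBm

Sensitivity = −174 + 10 log₁₀(B) + NF + SNR_min
= −174 + 52.86 + 4.64 + 23.2
= −93.30 dBm → −93.3 dBm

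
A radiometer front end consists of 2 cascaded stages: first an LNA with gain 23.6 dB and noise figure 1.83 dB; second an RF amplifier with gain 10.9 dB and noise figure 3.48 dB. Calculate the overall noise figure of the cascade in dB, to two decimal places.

Convert to linear (a loss of L dB is a gain of −L dB): F_i = 10^(NF_i/10), G_i = 10^(G_i,dB/10)
  Stage 1: F_1 = 10^(1.83/10) = 1.524, G_1 = 10^(23.6/10) = 229.1
  Stage 2: F_2 = 10^(3.48/10) = 2.228, G_2 = 10^(10.9/10) = 12.30
Friis cascade:
  F = 1.524 + (2.228 − 1)/229.1 = 1.529
NF = 10 log₁₀(1.529) = 1.85 dB

1.85 dB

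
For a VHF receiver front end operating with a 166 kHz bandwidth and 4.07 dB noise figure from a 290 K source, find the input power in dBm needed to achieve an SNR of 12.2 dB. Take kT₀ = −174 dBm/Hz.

Sensitivity = −174 + 10 log₁₀(B) + NF + SNR_min
= −174 + 52.2 + 4.07 + 12.2
= −105.53 dBm → −105.5 dBm

−105.5 dBm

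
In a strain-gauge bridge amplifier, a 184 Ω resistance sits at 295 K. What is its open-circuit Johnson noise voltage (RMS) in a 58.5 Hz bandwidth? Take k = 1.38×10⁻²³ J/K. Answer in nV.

V_n = √(4kTRB)
4kTRB = 4 × 1.38×10⁻²³ × 295 × 1.84×10² × 5.85×10¹ = 1.75×10⁻¹⁶ V²
V_n = √(1.75×10⁻¹⁶) = 1.32×10⁻⁸ V = 13.2 nV

13.2 nV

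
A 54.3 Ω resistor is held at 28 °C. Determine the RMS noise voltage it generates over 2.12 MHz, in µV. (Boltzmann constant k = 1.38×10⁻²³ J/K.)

T = 28 °C + 273.15 = 301.15 K
V_n = √(4kTRB)
4kTRB = 4 × 1.38×10⁻²³ × 301.15 × 5.43×10¹ × 2.12×10⁶ = 1.91×10⁻¹² V²
V_n = √(1.91×10⁻¹²) = 1.38×10⁻⁶ V = 1.38 µV

1.38 µV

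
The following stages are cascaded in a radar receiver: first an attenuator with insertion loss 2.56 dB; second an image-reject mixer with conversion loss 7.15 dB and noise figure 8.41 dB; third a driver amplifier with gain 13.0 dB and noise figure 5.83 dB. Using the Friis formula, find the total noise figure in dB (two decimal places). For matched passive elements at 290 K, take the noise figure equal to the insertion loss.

Convert to linear (a loss of L dB is a gain of −L dB): F_i = 10^(NF_i/10), G_i = 10^(G_i,dB/10)
  Stage 1: F_1 = 10^(2.56/10) = 1.803, G_1 = 10^(−2.56/10) = 0.5546
  Stage 2: F_2 = 10^(8.41/10) = 6.934, G_2 = 10^(−7.15/10) = 0.1928
  Stage 3: F_3 = 10^(5.83/10) = 3.828, G_3 = 10^(13.0/10) = 19.95
Friis cascade:
  F = 1.803 + (6.934 − 1)/0.5546 + (3.828 − 1)/0.1069 = 38.96
NF = 10 log₁₀(38.96) = 15.91 dB

15.91 dB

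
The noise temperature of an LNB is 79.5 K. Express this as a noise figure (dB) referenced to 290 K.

F = 1 + T_e/T₀ = 1 + 79.5/290 = 1.27414
NF = 10 log₁₀(1.27414) = 1.05 dB

1.05 dB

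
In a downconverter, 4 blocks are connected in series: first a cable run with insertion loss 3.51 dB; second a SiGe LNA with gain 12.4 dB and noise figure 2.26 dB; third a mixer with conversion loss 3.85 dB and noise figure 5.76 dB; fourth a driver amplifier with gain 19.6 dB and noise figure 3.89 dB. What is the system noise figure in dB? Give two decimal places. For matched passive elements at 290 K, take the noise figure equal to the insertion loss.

6.62 dB

Convert to linear (a loss of L dB is a gain of −L dB): F_i = 10^(NF_i/10), G_i = 10^(G_i,dB/10)
  Stage 1: F_1 = 10^(3.51/10) = 2.244, G_1 = 10^(−3.51/10) = 0.4457
  Stage 2: F_2 = 10^(2.26/10) = 1.683, G_2 = 10^(12.4/10) = 17.38
  Stage 3: F_3 = 10^(5.76/10) = 3.767, G_3 = 10^(−3.85/10) = 0.4121
  Stage 4: F_4 = 10^(3.89/10) = 2.449, G_4 = 10^(19.6/10) = 91.20
Friis cascade:
  F = 2.244 + (1.683 − 1)/0.4457 + (3.767 − 1)/7.745 + (2.449 − 1)/3.192 = 4.587
NF = 10 log₁₀(4.587) = 6.62 dB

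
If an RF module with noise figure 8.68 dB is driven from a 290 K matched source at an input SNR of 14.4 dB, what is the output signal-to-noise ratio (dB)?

By definition F = SNR_in/SNR_out, so in dB: SNR_out = SNR_in − NF
SNR_out = 14.4 − 8.68 = 5.72 dB

5.72 dB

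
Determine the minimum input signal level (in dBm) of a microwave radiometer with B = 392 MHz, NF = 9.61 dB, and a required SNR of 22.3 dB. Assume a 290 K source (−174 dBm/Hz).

−56.2 dBm

Sensitivity = −174 + 10 log₁₀(B) + NF + SNR_min
= −174 + 85.93 + 9.61 + 22.3
= −56.16 dBm → −56.2 dBm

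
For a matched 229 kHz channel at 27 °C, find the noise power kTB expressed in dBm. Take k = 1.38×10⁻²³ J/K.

−120.2 dBm

T = 27 °C + 273.15 = 300.15 K
P_n = kTB = 1.38×10⁻²³ × 300.15 × 2.29×10⁵ = 9.49×10⁻¹⁶ W
In dBm: 10 log₁₀(9.49×10⁻¹⁶ / 10⁻³) = −120.2 dBm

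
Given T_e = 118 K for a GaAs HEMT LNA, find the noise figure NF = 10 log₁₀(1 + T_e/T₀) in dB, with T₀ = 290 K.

1.48 dB

F = 1 + T_e/T₀ = 1 + 118/290 = 1.4069
NF = 10 log₁₀(1.4069) = 1.48 dB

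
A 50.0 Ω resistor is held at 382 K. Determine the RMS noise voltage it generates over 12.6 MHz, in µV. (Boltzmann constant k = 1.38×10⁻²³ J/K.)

3.64 µV

V_n = √(4kTRB)
4kTRB = 4 × 1.38×10⁻²³ × 382 × 5.00×10¹ × 1.26×10⁷ = 1.33×10⁻¹¹ V²
V_n = √(1.33×10⁻¹¹) = 3.64×10⁻⁶ V = 3.64 µV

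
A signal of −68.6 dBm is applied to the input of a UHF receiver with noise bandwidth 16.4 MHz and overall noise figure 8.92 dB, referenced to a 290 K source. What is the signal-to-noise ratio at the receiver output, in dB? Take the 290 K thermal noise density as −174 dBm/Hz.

24.3 dB

Noise floor: N = −174 + 10 log₁₀(B) + NF
10 log₁₀(1.64×10⁷) = 72.15 dB
N = −174 + 72.15 + 8.92 = −92.93 dBm
SNR = P_sig − N = −68.6 − (−92.93) = 24.33 dB → 24.3 dB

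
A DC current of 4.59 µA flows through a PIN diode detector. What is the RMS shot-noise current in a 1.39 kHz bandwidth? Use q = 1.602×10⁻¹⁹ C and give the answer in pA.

45.2 pA

I_n = √(2qI·B)
2qI·B = 2 × 1.602×10⁻¹⁹ × 4.59×10⁻⁶ × 1.39×10³ = 2.04×10⁻²¹ A²
I_n = √(2.04×10⁻²¹) = 4.52×10⁻¹¹ A = 45.2 pA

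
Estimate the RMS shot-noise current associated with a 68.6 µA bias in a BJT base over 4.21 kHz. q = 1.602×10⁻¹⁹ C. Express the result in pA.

I_n = √(2qI·B)
2qI·B = 2 × 1.602×10⁻¹⁹ × 6.86×10⁻⁵ × 4.21×10³ = 9.25×10⁻²⁰ A²
I_n = √(9.25×10⁻²⁰) = 3.04×10⁻¹⁰ A = 304 pA

304 pA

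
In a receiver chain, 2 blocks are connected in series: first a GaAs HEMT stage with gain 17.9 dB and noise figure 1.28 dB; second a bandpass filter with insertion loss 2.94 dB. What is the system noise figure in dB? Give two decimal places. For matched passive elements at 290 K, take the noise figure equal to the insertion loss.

Convert to linear (a loss of L dB is a gain of −L dB): F_i = 10^(NF_i/10), G_i = 10^(G_i,dB/10)
  Stage 1: F_1 = 10^(1.28/10) = 1.343, G_1 = 10^(17.9/10) = 61.66
  Stage 2: F_2 = 10^(2.94/10) = 1.968, G_2 = 10^(−2.94/10) = 0.5082
Friis cascade:
  F = 1.343 + (1.968 − 1)/61.66 = 1.358
NF = 10 log₁₀(1.358) = 1.33 dB

1.33 dB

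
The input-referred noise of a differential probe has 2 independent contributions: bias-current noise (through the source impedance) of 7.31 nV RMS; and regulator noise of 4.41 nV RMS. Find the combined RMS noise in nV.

8.54 nV

Uncorrelated sources add in power (mean-square): V_tot = √(ΣV_i²)
V_tot = √[(7.31×10⁻⁹)² + (4.41×10⁻⁹)²] = 8.54×10⁻⁹ V = 8.54 nV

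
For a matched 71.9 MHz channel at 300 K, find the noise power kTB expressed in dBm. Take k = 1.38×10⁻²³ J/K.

P_n = kTB = 1.38×10⁻²³ × 300 × 7.19×10⁷ = 2.98×10⁻¹³ W
In dBm: 10 log₁₀(2.98×10⁻¹³ / 10⁻³) = −95.3 dBm

−95.3 dBm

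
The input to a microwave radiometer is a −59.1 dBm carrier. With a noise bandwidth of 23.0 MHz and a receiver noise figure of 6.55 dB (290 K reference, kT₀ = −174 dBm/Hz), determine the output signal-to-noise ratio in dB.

34.7 dB

Noise floor: N = −174 + 10 log₁₀(B) + NF
10 log₁₀(2.30×10⁷) = 73.62 dB
N = −174 + 73.62 + 6.55 = −93.83 dBm
SNR = P_sig − N = −59.1 − (−93.83) = 34.73 dB → 34.7 dB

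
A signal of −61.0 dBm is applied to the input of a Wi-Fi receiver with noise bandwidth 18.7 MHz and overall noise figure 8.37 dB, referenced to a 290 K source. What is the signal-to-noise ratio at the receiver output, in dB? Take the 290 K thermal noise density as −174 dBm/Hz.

31.9 dB

Noise floor: N = −174 + 10 log₁₀(B) + NF
10 log₁₀(1.87×10⁷) = 72.72 dB
N = −174 + 72.72 + 8.37 = −92.91 dBm
SNR = P_sig − N = −61.0 − (−92.91) = 31.91 dB → 31.9 dB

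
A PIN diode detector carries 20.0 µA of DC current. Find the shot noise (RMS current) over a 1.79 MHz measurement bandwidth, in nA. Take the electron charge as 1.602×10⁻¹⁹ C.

I_n = √(2qI·B)
2qI·B = 2 × 1.602×10⁻¹⁹ × 2.00×10⁻⁵ × 1.79×10⁶ = 1.15×10⁻¹⁷ A²
I_n = √(1.15×10⁻¹⁷) = 3.39×10⁻⁹ A = 3.39 nA

3.39 nA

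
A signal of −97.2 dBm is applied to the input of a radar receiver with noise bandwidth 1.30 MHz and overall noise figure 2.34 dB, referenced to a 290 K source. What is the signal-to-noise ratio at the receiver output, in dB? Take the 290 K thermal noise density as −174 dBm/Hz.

13.3 dB

Noise floor: N = −174 + 10 log₁₀(B) + NF
10 log₁₀(1.30×10⁶) = 61.14 dB
N = −174 + 61.14 + 2.34 = −110.52 dBm
SNR = P_sig − N = −97.2 − (−110.52) = 13.32 dB → 13.3 dB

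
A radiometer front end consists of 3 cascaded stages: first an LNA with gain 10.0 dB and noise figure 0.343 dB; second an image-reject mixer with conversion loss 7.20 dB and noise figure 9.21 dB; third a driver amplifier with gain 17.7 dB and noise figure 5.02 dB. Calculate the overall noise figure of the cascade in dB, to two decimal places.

4.71 dB

Convert to linear (a loss of L dB is a gain of −L dB): F_i = 10^(NF_i/10), G_i = 10^(G_i,dB/10)
  Stage 1: F_1 = 10^(0.343/10) = 1.082, G_1 = 10^(10.0/10) = 10.00
  Stage 2: F_2 = 10^(9.21/10) = 8.337, G_2 = 10^(−7.20/10) = 0.1905
  Stage 3: F_3 = 10^(5.02/10) = 3.177, G_3 = 10^(17.7/10) = 58.88
Friis cascade:
  F = 1.082 + (8.337 − 1)/10.00 + (3.177 − 1)/1.905 = 2.958
NF = 10 log₁₀(2.958) = 4.71 dB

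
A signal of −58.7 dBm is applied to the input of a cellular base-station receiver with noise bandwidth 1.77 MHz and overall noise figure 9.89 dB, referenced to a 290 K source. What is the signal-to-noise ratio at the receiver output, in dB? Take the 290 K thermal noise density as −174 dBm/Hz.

Noise floor: N = −174 + 10 log₁₀(B) + NF
10 log₁₀(1.77×10⁶) = 62.48 dB
N = −174 + 62.48 + 9.89 = −101.63 dBm
SNR = P_sig − N = −58.7 − (−101.63) = 42.93 dB → 42.9 dB

42.9 dB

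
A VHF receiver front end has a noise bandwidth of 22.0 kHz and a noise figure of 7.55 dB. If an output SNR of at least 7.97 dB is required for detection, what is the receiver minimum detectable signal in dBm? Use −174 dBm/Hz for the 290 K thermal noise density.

−115.1 dBm

Sensitivity = −174 + 10 log₁₀(B) + NF + SNR_min
= −174 + 43.42 + 7.55 + 7.97
= −115.06 dBm → −115.1 dBm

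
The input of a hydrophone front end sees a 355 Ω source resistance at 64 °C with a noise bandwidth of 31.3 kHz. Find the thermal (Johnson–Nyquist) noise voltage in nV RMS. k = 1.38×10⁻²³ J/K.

455 nV

T = 64 °C + 273.15 = 337.15 K
V_n = √(4kTRB)
4kTRB = 4 × 1.38×10⁻²³ × 337.15 × 3.55×10² × 3.13×10⁴ = 2.07×10⁻¹³ V²
V_n = √(2.07×10⁻¹³) = 4.55×10⁻⁷ V = 455 nV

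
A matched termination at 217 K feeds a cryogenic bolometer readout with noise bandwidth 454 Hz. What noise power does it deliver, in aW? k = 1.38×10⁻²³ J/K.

1.36 aW

P_n = kTB = 1.38×10⁻²³ × 217 × 4.54×10² = 1.36×10⁻¹⁸ W = 1.36 aW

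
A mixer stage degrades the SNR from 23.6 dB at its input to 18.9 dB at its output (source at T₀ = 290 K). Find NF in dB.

4.7 dB

NF (dB) = SNR_in(dB) − SNR_out(dB) when the source is at T₀
NF = 23.6 − 18.9 = 4.7 dB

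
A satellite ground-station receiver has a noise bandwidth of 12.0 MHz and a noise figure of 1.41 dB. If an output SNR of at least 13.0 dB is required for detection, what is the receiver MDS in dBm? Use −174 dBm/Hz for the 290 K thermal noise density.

−88.8 dBm

Sensitivity = −174 + 10 log₁₀(B) + NF + SNR_min
= −174 + 70.79 + 1.41 + 13.0
= −88.80 dBm → −88.8 dBm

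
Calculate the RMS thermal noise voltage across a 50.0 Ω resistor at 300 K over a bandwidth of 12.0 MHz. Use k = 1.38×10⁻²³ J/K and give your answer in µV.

V_n = √(4kTRB)
4kTRB = 4 × 1.38×10⁻²³ × 300 × 5.00×10¹ × 1.20×10⁷ = 9.94×10⁻¹² V²
V_n = √(9.94×10⁻¹²) = 3.15×10⁻⁶ V = 3.15 µV

3.15 µV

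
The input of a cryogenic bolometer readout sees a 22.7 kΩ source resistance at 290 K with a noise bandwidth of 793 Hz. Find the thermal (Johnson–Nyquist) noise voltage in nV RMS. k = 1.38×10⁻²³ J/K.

V_n = √(4kTRB)
4kTRB = 4 × 1.38×10⁻²³ × 290 × 2.27×10⁴ × 7.93×10² = 2.88×10⁻¹³ V²
V_n = √(2.88×10⁻¹³) = 5.37×10⁻⁷ V = 537 nV

537 nV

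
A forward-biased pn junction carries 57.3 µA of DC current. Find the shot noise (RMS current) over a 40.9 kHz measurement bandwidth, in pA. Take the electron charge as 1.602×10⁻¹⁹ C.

867 pA

I_n = √(2qI·B)
2qI·B = 2 × 1.602×10⁻¹⁹ × 5.73×10⁻⁵ × 4.09×10⁴ = 7.51×10⁻¹⁹ A²
I_n = √(7.51×10⁻¹⁹) = 8.67×10⁻¹⁰ A = 867 pA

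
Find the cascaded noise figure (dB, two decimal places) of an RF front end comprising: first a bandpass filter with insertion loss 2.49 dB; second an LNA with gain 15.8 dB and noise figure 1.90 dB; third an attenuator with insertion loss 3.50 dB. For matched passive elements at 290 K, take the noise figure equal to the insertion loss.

4.48 dB

Convert to linear (a loss of L dB is a gain of −L dB): F_i = 10^(NF_i/10), G_i = 10^(G_i,dB/10)
  Stage 1: F_1 = 10^(2.49/10) = 1.774, G_1 = 10^(−2.49/10) = 0.5636
  Stage 2: F_2 = 10^(1.90/10) = 1.549, G_2 = 10^(15.8/10) = 38.02
  Stage 3: F_3 = 10^(3.50/10) = 2.239, G_3 = 10^(−3.50/10) = 0.4467
Friis cascade:
  F = 1.774 + (1.549 − 1)/0.5636 + (2.239 − 1)/21.43 = 2.806
NF = 10 log₁₀(2.806) = 4.48 dB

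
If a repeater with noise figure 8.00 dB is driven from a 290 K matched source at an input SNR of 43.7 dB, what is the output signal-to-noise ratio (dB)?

By definition F = SNR_in/SNR_out, so in dB: SNR_out = SNR_in − NF
SNR_out = 43.7 − 8.00 = 35.70 dB

35.70 dB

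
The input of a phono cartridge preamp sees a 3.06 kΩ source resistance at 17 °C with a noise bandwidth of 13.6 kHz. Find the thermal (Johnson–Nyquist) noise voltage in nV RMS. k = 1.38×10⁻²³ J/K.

816 nV

T = 17 °C + 273.15 = 290.15 K
V_n = √(4kTRB)
4kTRB = 4 × 1.38×10⁻²³ × 290.15 × 3.06×10³ × 1.36×10⁴ = 6.67×10⁻¹³ V²
V_n = √(6.67×10⁻¹³) = 8.16×10⁻⁷ V = 816 nV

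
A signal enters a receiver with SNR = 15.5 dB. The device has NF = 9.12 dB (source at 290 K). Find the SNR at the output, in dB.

By definition F = SNR_in/SNR_out, so in dB: SNR_out = SNR_in − NF
SNR_out = 15.5 − 9.12 = 6.38 dB

6.38 dB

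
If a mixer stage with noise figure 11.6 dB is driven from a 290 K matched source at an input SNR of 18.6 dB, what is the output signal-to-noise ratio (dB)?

By definition F = SNR_in/SNR_out, so in dB: SNR_out = SNR_in − NF
SNR_out = 18.6 − 11.6 = 7.0 dB

7.0 dB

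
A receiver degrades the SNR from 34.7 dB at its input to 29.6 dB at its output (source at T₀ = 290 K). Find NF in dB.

NF (dB) = SNR_in(dB) − SNR_out(dB) when the source is at T₀
NF = 34.7 − 29.6 = 5.1 dB

5.1 dB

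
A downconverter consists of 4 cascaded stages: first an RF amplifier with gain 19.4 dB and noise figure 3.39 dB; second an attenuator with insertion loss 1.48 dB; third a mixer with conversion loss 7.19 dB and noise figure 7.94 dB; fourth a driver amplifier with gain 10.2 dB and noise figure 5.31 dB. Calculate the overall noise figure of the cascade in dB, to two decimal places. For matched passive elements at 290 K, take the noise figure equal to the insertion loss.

Convert to linear (a loss of L dB is a gain of −L dB): F_i = 10^(NF_i/10), G_i = 10^(G_i,dB/10)
  Stage 1: F_1 = 10^(3.39/10) = 2.183, G_1 = 10^(19.4/10) = 87.10
  Stage 2: F_2 = 10^(1.48/10) = 1.406, G_2 = 10^(−1.48/10) = 0.7112
  Stage 3: F_3 = 10^(7.94/10) = 6.223, G_3 = 10^(−7.19/10) = 0.1910
  Stage 4: F_4 = 10^(5.31/10) = 3.396, G_4 = 10^(10.2/10) = 10.47
Friis cascade:
  F = 2.183 + (1.406 − 1)/87.10 + (6.223 − 1)/61.94 + (3.396 − 1)/11.83 = 2.474
NF = 10 log₁₀(2.474) = 3.93 dB

3.93 dB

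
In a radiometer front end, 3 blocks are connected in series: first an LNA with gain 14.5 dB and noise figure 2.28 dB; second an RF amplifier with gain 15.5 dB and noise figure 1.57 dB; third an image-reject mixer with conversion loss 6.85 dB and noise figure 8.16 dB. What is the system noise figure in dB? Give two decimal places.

2.33 dB

Convert to linear (a loss of L dB is a gain of −L dB): F_i = 10^(NF_i/10), G_i = 10^(G_i,dB/10)
  Stage 1: F_1 = 10^(2.28/10) = 1.690, G_1 = 10^(14.5/10) = 28.18
  Stage 2: F_2 = 10^(1.57/10) = 1.435, G_2 = 10^(15.5/10) = 35.48
  Stage 3: F_3 = 10^(8.16/10) = 6.546, G_3 = 10^(−6.85/10) = 0.2065
Friis cascade:
  F = 1.690 + (1.435 − 1)/28.18 + (6.546 − 1)/1000 = 1.711
NF = 10 log₁₀(1.711) = 2.33 dB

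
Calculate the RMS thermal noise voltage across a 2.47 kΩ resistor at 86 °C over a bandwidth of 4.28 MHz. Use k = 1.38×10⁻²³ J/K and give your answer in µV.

14.5 µV

T = 86 °C + 273.15 = 359.15 K
V_n = √(4kTRB)
4kTRB = 4 × 1.38×10⁻²³ × 359.15 × 2.47×10³ × 4.28×10⁶ = 2.10×10⁻¹⁰ V²
V_n = √(2.10×10⁻¹⁰) = 1.45×10⁻⁵ V = 14.5 µV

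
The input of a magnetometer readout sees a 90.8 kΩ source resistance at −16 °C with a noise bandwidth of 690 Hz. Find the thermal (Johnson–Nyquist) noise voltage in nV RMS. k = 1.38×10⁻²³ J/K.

943 nV

T = −16 °C + 273.15 = 257.15 K
V_n = √(4kTRB)
4kTRB = 4 × 1.38×10⁻²³ × 257.15 × 9.08×10⁴ × 6.90×10² = 8.89×10⁻¹³ V²
V_n = √(8.89×10⁻¹³) = 9.43×10⁻⁷ V = 943 nV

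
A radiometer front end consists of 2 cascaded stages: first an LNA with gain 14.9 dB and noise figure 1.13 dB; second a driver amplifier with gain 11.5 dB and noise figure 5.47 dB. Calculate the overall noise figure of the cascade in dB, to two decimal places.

Convert to linear (a loss of L dB is a gain of −L dB): F_i = 10^(NF_i/10), G_i = 10^(G_i,dB/10)
  Stage 1: F_1 = 10^(1.13/10) = 1.297, G_1 = 10^(14.9/10) = 30.90
  Stage 2: F_2 = 10^(5.47/10) = 3.524, G_2 = 10^(11.5/10) = 14.13
Friis cascade:
  F = 1.297 + (3.524 − 1)/30.90 = 1.379
NF = 10 log₁₀(1.379) = 1.40 dB

1.40 dB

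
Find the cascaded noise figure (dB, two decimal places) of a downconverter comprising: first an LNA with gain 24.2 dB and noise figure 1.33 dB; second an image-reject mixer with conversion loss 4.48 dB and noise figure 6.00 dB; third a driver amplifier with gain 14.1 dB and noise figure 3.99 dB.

1.42 dB

Convert to linear (a loss of L dB is a gain of −L dB): F_i = 10^(NF_i/10), G_i = 10^(G_i,dB/10)
  Stage 1: F_1 = 10^(1.33/10) = 1.358, G_1 = 10^(24.2/10) = 263.0
  Stage 2: F_2 = 10^(6.00/10) = 3.981, G_2 = 10^(−4.48/10) = 0.3565
  Stage 3: F_3 = 10^(3.99/10) = 2.506, G_3 = 10^(14.1/10) = 25.70
Friis cascade:
  F = 1.358 + (3.981 − 1)/263.0 + (2.506 − 1)/93.76 = 1.386
NF = 10 log₁₀(1.386) = 1.42 dB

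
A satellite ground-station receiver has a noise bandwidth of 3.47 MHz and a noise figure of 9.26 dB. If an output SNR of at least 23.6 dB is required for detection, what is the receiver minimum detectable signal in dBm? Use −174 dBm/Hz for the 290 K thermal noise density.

−75.7 dBm

Sensitivity = −174 + 10 log₁₀(B) + NF + SNR_min
= −174 + 65.4 + 9.26 + 23.6
= −75.74 dBm → −75.7 dBm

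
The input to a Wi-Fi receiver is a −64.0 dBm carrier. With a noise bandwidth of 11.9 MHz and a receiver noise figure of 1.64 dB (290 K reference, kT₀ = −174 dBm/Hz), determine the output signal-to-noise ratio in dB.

Noise floor: N = −174 + 10 log₁₀(B) + NF
10 log₁₀(1.19×10⁷) = 70.76 dB
N = −174 + 70.76 + 1.64 = −101.60 dBm
SNR = P_sig − N = −64.0 − (−101.60) = 37.60 dB → 37.6 dB

37.6 dB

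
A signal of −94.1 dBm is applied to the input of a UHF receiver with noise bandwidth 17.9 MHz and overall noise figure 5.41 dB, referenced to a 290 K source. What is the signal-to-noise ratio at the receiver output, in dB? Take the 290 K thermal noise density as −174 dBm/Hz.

2.0 dB

Noise floor: N = −174 + 10 log₁₀(B) + NF
10 log₁₀(1.79×10⁷) = 72.53 dB
N = −174 + 72.53 + 5.41 = −96.06 dBm
SNR = P_sig − N = −94.1 − (−96.06) = 1.96 dB → 2.0 dB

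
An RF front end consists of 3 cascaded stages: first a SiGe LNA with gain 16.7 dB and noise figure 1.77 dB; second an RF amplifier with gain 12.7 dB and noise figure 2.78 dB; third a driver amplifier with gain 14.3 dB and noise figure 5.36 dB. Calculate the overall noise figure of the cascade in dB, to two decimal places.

Convert to linear (a loss of L dB is a gain of −L dB): F_i = 10^(NF_i/10), G_i = 10^(G_i,dB/10)
  Stage 1: F_1 = 10^(1.77/10) = 1.503, G_1 = 10^(16.7/10) = 46.77
  Stage 2: F_2 = 10^(2.78/10) = 1.897, G_2 = 10^(12.7/10) = 18.62
  Stage 3: F_3 = 10^(5.36/10) = 3.436, G_3 = 10^(14.3/10) = 26.92
Friis cascade:
  F = 1.503 + (1.897 − 1)/46.77 + (3.436 − 1)/871.0 = 1.525
NF = 10 log₁₀(1.525) = 1.83 dB

1.83 dB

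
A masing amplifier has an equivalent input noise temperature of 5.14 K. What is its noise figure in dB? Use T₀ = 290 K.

0.076 dB

F = 1 + T_e/T₀ = 1 + 5.14/290 = 1.01772
NF = 10 log₁₀(1.01772) = 0.076 dB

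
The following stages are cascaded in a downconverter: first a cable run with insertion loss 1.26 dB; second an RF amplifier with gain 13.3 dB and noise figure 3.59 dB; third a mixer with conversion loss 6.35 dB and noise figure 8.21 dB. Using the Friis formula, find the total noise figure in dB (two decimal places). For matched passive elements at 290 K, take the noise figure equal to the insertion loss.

5.32 dB

Convert to linear (a loss of L dB is a gain of −L dB): F_i = 10^(NF_i/10), G_i = 10^(G_i,dB/10)
  Stage 1: F_1 = 10^(1.26/10) = 1.337, G_1 = 10^(−1.26/10) = 0.7482
  Stage 2: F_2 = 10^(3.59/10) = 2.286, G_2 = 10^(13.3/10) = 21.38
  Stage 3: F_3 = 10^(8.21/10) = 6.622, G_3 = 10^(−6.35/10) = 0.2317
Friis cascade:
  F = 1.337 + (2.286 − 1)/0.7482 + (6.622 − 1)/16.00 = 3.406
NF = 10 log₁₀(3.406) = 5.32 dB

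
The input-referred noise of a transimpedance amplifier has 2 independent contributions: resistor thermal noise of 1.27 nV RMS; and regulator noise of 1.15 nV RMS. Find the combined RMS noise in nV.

Uncorrelated sources add in power (mean-square): V_tot = √(ΣV_i²)
V_tot = √[(1.27×10⁻⁹)² + (1.15×10⁻⁹)²] = 1.71×10⁻⁹ V = 1.71 nV

1.71 nV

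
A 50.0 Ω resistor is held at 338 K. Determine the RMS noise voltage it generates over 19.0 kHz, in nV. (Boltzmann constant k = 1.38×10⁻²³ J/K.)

V_n = √(4kTRB)
4kTRB = 4 × 1.38×10⁻²³ × 338 × 5.00×10¹ × 1.90×10⁴ = 1.77×10⁻¹⁴ V²
V_n = √(1.77×10⁻¹⁴) = 1.33×10⁻⁷ V = 133 nV

133 nV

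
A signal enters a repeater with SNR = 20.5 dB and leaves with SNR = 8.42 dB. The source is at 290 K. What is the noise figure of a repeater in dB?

NF (dB) = SNR_in(dB) − SNR_out(dB) when the source is at T₀
NF = 20.5 − 8.42 = 12.08 dB

12.08 dB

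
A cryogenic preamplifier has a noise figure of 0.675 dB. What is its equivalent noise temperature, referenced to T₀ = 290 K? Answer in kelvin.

F = 10^(0.675/10) = 1.16815
T_e = (F − 1)·T₀ = (1.16815 − 1) × 290 = 48.8 K

48.8 K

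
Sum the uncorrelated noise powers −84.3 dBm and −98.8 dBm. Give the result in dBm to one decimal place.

−84.1 dBm

Convert to linear, add, convert back:
P₁ = 3.72×10⁻¹² W, P₂ = 1.32×10⁻¹³ W
P_tot = 3.85×10⁻¹² W → 10 log₁₀(P_tot / 10⁻³) = −84.1 dBm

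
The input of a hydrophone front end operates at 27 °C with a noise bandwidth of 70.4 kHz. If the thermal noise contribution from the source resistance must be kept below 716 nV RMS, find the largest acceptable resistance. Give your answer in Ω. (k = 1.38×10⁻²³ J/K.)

T = 27 °C + 273.15 = 300.15 K
Johnson–Nyquist: V_n = √(4kTRB) ⇒ R = V_n² / (4kTB)
4kTB = 4 × 1.38×10⁻²³ × 300.15 × 7.04×10⁴ = 1.17×10⁻¹⁵
R = (7.16×10⁻⁷)² / 1.17×10⁻¹⁵ = 4.40×10² Ω = 440 Ω

440 Ω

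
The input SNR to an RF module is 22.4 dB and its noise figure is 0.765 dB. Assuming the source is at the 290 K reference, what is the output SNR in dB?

By definition F = SNR_in/SNR_out, so in dB: SNR_out = SNR_in − NF
SNR_out = 22.4 − 0.765 = 21.635 dB

21.635 dB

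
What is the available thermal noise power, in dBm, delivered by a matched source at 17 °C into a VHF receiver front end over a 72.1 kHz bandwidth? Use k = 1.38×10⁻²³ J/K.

T = 17 °C + 273.15 = 290.15 K
P_n = kTB = 1.38×10⁻²³ × 290.15 × 7.21×10⁴ = 2.89×10⁻¹⁶ W
In dBm: 10 log₁₀(2.89×10⁻¹⁶ / 10⁻³) = −125.4 dBm

−125.4 dBm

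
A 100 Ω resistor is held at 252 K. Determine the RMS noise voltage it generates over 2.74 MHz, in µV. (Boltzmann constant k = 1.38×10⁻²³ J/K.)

1.95 µV

V_n = √(4kTRB)
4kTRB = 4 × 1.38×10⁻²³ × 252 × 1.00×10² × 2.74×10⁶ = 3.81×10⁻¹² V²
V_n = √(3.81×10⁻¹²) = 1.95×10⁻⁶ V = 1.95 µV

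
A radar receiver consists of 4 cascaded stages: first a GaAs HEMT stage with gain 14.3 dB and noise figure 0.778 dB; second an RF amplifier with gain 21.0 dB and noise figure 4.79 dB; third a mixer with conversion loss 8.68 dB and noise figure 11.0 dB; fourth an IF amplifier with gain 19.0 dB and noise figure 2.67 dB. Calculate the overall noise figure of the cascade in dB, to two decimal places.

1.06 dB

Convert to linear (a loss of L dB is a gain of −L dB): F_i = 10^(NF_i/10), G_i = 10^(G_i,dB/10)
  Stage 1: F_1 = 10^(0.778/10) = 1.196, G_1 = 10^(14.3/10) = 26.92
  Stage 2: F_2 = 10^(4.79/10) = 3.013, G_2 = 10^(21.0/10) = 125.9
  Stage 3: F_3 = 10^(11.0/10) = 12.59, G_3 = 10^(−8.68/10) = 0.1355
  Stage 4: F_4 = 10^(2.67/10) = 1.849, G_4 = 10^(19.0/10) = 79.43
Friis cascade:
  F = 1.196 + (3.013 − 1)/26.92 + (12.59 − 1)/3388 + (1.849 − 1)/459.2 = 1.276
NF = 10 log₁₀(1.276) = 1.06 dB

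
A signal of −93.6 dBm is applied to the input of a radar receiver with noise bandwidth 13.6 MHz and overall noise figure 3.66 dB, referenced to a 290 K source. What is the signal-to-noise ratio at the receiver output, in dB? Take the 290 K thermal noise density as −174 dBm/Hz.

5.4 dB

Noise floor: N = −174 + 10 log₁₀(B) + NF
10 log₁₀(1.36×10⁷) = 71.34 dB
N = −174 + 71.34 + 3.66 = −99.00 dBm
SNR = P_sig − N = −93.6 − (−99.00) = 5.40 dB → 5.4 dB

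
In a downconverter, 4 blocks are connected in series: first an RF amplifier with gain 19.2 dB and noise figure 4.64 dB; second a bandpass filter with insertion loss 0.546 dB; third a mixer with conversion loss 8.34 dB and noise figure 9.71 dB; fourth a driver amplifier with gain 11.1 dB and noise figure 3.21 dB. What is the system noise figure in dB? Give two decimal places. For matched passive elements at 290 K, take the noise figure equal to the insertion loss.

Convert to linear (a loss of L dB is a gain of −L dB): F_i = 10^(NF_i/10), G_i = 10^(G_i,dB/10)
  Stage 1: F_1 = 10^(4.64/10) = 2.911, G_1 = 10^(19.2/10) = 83.18
  Stage 2: F_2 = 10^(0.546/10) = 1.134, G_2 = 10^(−0.546/10) = 0.8819
  Stage 3: F_3 = 10^(9.71/10) = 9.354, G_3 = 10^(−8.34/10) = 0.1466
  Stage 4: F_4 = 10^(3.21/10) = 2.094, G_4 = 10^(11.1/10) = 12.88
Friis cascade:
  F = 2.911 + (1.134 − 1)/83.18 + (9.354 − 1)/73.35 + (2.094 − 1)/10.75 = 3.128
NF = 10 log₁₀(3.128) = 4.95 dB

4.95 dB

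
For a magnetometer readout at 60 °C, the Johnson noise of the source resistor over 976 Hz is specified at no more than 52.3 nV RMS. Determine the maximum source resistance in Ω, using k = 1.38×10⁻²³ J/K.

T = 60 °C + 273.15 = 333.15 K
Johnson–Nyquist: V_n = √(4kTRB) ⇒ R = V_n² / (4kTB)
4kTB = 4 × 1.38×10⁻²³ × 333.15 × 9.76×10² = 1.79×10⁻¹⁷
R = (5.23×10⁻⁸)² / 1.79×10⁻¹⁷ = 1.52×10² Ω = 152 Ω

152 Ω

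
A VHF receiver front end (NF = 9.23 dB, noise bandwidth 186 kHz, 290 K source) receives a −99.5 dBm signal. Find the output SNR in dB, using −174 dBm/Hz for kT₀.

12.6 dB

Noise floor: N = −174 + 10 log₁₀(B) + NF
10 log₁₀(1.86×10⁵) = 52.7 dB
N = −174 + 52.7 + 9.23 = −112.07 dBm
SNR = P_sig − N = −99.5 − (−112.07) = 12.57 dB → 12.6 dB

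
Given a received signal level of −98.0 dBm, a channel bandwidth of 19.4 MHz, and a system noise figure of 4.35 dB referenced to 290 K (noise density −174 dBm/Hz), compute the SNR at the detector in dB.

Noise floor: N = −174 + 10 log₁₀(B) + NF
10 log₁₀(1.94×10⁷) = 72.88 dB
N = −174 + 72.88 + 4.35 = −96.77 dBm
SNR = P_sig − N = −98.0 − (−96.77) = −1.23 dB → −1.2 dB

−1.2 dB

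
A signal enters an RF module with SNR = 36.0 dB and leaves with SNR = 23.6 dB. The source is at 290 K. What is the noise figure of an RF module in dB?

NF (dB) = SNR_in(dB) − SNR_out(dB) when the source is at T₀
NF = 36.0 − 23.6 = 12.4 dB

12.4 dB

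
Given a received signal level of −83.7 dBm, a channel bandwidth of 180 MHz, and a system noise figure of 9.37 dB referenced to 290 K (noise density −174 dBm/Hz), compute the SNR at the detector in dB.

Noise floor: N = −174 + 10 log₁₀(B) + NF
10 log₁₀(1.80×10⁸) = 82.55 dB
N = −174 + 82.55 + 9.37 = −82.08 dBm
SNR = P_sig − N = −83.7 − (−82.08) = −1.62 dB → −1.6 dB

−1.6 dB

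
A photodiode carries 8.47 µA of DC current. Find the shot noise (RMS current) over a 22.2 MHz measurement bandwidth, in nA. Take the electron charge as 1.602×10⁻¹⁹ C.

7.76 nA

I_n = √(2qI·B)
2qI·B = 2 × 1.602×10⁻¹⁹ × 8.47×10⁻⁶ × 2.22×10⁷ = 6.02×10⁻¹⁷ A²
I_n = √(6.02×10⁻¹⁷) = 7.76×10⁻⁹ A = 7.76 nA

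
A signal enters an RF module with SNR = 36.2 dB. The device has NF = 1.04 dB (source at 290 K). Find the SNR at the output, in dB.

By definition F = SNR_in/SNR_out, so in dB: SNR_out = SNR_in − NF
SNR_out = 36.2 − 1.04 = 35.16 dB

35.16 dB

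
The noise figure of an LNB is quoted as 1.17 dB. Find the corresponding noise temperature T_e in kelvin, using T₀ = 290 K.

89.7 K

F = 10^(1.17/10) = 1.30918
T_e = (F − 1)·T₀ = (1.30918 − 1) × 290 = 89.7 K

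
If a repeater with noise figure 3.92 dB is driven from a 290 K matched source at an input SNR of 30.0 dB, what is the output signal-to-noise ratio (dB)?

By definition F = SNR_in/SNR_out, so in dB: SNR_out = SNR_in − NF
SNR_out = 30.0 − 3.92 = 26.08 dB

26.08 dB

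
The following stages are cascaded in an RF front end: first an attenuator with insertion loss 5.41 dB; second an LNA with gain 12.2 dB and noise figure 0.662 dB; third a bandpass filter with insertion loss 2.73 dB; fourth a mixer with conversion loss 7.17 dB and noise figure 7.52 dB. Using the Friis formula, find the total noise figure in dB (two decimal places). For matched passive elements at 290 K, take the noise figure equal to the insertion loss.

Convert to linear (a loss of L dB is a gain of −L dB): F_i = 10^(NF_i/10), G_i = 10^(G_i,dB/10)
  Stage 1: F_1 = 10^(5.41/10) = 3.475, G_1 = 10^(−5.41/10) = 0.2877
  Stage 2: F_2 = 10^(0.662/10) = 1.165, G_2 = 10^(12.2/10) = 16.60
  Stage 3: F_3 = 10^(2.73/10) = 1.875, G_3 = 10^(−2.73/10) = 0.5333
  Stage 4: F_4 = 10^(7.52/10) = 5.649, G_4 = 10^(−7.17/10) = 0.1919
Friis cascade:
  F = 3.475 + (1.165 − 1)/0.2877 + (1.875 − 1)/4.775 + (5.649 − 1)/2.547 = 6.056
NF = 10 log₁₀(6.056) = 7.82 dB

7.82 dB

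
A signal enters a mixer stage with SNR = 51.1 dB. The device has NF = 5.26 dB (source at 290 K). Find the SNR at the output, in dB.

By definition F = SNR_in/SNR_out, so in dB: SNR_out = SNR_in − NF
SNR_out = 51.1 − 5.26 = 45.84 dB

45.84 dB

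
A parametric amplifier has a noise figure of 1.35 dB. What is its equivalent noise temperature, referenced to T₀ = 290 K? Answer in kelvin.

106 K

F = 10^(1.35/10) = 1.36458
T_e = (F − 1)·T₀ = (1.36458 − 1) × 290 = 106 K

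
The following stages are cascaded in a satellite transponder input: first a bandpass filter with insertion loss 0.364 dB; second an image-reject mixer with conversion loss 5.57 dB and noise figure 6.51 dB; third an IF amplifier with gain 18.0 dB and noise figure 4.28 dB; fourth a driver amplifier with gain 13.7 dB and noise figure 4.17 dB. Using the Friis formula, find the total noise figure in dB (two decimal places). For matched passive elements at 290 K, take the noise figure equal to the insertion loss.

10.63 dB

Convert to linear (a loss of L dB is a gain of −L dB): F_i = 10^(NF_i/10), G_i = 10^(G_i,dB/10)
  Stage 1: F_1 = 10^(0.364/10) = 1.087, G_1 = 10^(−0.364/10) = 0.9196
  Stage 2: F_2 = 10^(6.51/10) = 4.477, G_2 = 10^(−5.57/10) = 0.2773
  Stage 3: F_3 = 10^(4.28/10) = 2.679, G_3 = 10^(18.0/10) = 63.10
  Stage 4: F_4 = 10^(4.17/10) = 2.612, G_4 = 10^(13.7/10) = 23.44
Friis cascade:
  F = 1.087 + (4.477 − 1)/0.9196 + (2.679 − 1)/0.2550 + (2.612 − 1)/16.09 = 11.55
NF = 10 log₁₀(11.55) = 10.63 dB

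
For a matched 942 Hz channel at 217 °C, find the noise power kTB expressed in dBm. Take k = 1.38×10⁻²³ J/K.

T = 217 °C + 273.15 = 490.15 K
P_n = kTB = 1.38×10⁻²³ × 490.15 × 9.42×10² = 6.37×10⁻¹⁸ W
In dBm: 10 log₁₀(6.37×10⁻¹⁸ / 10⁻³) = −142.0 dBm

−142.0 dBm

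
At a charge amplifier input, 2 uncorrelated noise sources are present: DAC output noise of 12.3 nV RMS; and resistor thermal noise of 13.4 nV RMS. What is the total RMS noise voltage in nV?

Uncorrelated sources add in power (mean-square): V_tot = √(ΣV_i²)
V_tot = √[(1.23×10⁻⁸)² + (1.34×10⁻⁸)²] = 1.82×10⁻⁸ V = 18.2 nV

18.2 nV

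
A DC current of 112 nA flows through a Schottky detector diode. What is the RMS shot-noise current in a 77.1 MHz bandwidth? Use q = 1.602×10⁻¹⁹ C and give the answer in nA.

1.66 nA

I_n = √(2qI·B)
2qI·B = 2 × 1.602×10⁻¹⁹ × 1.12×10⁻⁷ × 7.71×10⁷ = 2.77×10⁻¹⁸ A²
I_n = √(2.77×10⁻¹⁸) = 1.66×10⁻⁹ A = 1.66 nA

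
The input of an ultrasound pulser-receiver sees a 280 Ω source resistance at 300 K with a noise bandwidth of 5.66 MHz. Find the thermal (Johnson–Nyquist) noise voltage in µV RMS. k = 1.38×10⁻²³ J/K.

5.12 µV

V_n = √(4kTRB)
4kTRB = 4 × 1.38×10⁻²³ × 300 × 2.80×10² × 5.66×10⁶ = 2.62×10⁻¹¹ V²
V_n = √(2.62×10⁻¹¹) = 5.12×10⁻⁶ V = 5.12 µV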